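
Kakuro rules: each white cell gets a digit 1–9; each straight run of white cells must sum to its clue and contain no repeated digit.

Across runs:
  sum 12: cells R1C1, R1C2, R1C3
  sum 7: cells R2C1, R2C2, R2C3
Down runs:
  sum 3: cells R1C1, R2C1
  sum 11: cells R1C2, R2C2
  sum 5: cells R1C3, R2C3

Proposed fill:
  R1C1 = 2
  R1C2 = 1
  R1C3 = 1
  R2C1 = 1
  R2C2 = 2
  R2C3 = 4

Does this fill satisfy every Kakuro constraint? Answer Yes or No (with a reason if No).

No — the down run R1C2–R2C2 sums to 3, not 11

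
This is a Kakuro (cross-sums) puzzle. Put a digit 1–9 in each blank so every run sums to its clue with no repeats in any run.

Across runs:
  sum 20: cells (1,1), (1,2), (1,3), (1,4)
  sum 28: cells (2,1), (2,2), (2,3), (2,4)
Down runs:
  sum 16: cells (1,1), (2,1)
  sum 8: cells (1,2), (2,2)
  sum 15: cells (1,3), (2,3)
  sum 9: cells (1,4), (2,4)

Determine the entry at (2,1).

9

16 in 2 cells must be {7,9}.
Nothing is forced directly, so branch on (1,1), whose candidates are 7 or 9. If (1,1) = 9: that forces (2,1) = 7, after which (2,2) would have to be in {4,8,9} for the 28 across but in {1,2,3,5,6,7} for the 8 down — contradiction. So (1,1) = 7.
(2,1) = 16 − 7 = 9 completes the 16 down.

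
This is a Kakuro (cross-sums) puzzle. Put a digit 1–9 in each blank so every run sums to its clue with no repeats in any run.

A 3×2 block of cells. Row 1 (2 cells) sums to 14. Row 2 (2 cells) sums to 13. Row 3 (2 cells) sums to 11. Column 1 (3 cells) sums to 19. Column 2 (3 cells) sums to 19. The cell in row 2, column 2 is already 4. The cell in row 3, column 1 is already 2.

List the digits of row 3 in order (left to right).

2 9

(2,1) = 13 − 4 = 9 completes the 13 across.
(3,2) = 11 − 2 = 9 completes the 11 across.
(1,1) = 19 − 11 = 8 completes the 19 down.
(1,2) = 14 − 8 = 6 completes the 14 across.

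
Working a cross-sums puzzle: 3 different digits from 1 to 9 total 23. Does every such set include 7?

The only way to make 23 from 3 distinct digits is {6,8,9}, which does not contain 7.

No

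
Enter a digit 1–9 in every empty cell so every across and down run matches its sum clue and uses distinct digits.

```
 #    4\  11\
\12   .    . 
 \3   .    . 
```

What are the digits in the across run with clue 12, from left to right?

3 in 2 cells must be {1,2}; 4 in 2 cells must be {1,3}.
The 12 across and the 4 down share only 3, so R1C1 = 3.
R1C2 = 12 − 3 = 9 completes the 12 across.
R2C1 = 4 − 3 = 1 completes the 4 down.
R2C2 = 3 − 1 = 2 completes the 3 across.

3 9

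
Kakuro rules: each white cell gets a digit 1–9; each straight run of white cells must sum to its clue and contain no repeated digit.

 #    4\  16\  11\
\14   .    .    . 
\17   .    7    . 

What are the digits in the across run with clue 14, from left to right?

4 in 2 cells must be {1,3}; 16 in 2 cells must be {7,9}.
R1C2 = 16 − 7 = 9 completes the 16 down.
R2C1 = 1: the only remaining digit allowed by both the 17 across and the 4 down.
R2C3 = 17 − 8 = 9 completes the 17 across.
R1C1 = 4 − 1 = 3 completes the 4 down.
R1C3 = 14 − 12 = 2 completes the 14 across.

3 9 2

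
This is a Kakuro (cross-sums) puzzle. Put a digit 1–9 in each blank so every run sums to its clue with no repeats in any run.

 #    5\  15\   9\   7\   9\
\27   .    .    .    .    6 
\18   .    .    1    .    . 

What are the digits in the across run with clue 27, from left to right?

R1C3 = 9 − 1 = 8 completes the 9 down.
R2C5 = 9 − 6 = 3 completes the 9 down.
No cell is forced outright now. R1C2 can only be 7 or 9 (the digits allowed by both its 27 across and its 15 down). If R1C2 = 9: then R2C2 would have to be in {2,4,5,7,8} for the 18 across but in {6} for the 15 down — contradiction. So R1C2 = 7.
R2C2 = 15 − 7 = 8 completes the 15 down.
No cell is forced outright now. R2C1 can only be 2 or 4 (the digits allowed by both its 18 across and its 5 down). If R2C1 = 2: then R1C1 would have to be in {1,2,4,5} for the 27 across but in {3} for the 5 down — contradiction. So R2C1 = 4.
R1C1 = 5 − 4 = 1 completes the 5 down.
R1C4 = 27 − 22 = 5 completes the 27 across.
R2C4 = 18 − 16 = 2 completes the 18 across.

1 7 8 5 6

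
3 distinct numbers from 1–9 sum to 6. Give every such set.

{1,2,3}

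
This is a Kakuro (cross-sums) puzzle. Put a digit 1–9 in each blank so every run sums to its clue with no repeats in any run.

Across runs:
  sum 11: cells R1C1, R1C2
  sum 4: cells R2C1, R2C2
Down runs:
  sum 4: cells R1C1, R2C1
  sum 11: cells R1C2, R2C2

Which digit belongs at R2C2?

3

4 in 2 cells must be {1,3}.
The 11 across and the 4 down share only 3, so R1C1 = 3.
R1C2 = 11 − 3 = 8 completes the 11 across.
R2C1 = 4 − 3 = 1 completes the 4 down.
R2C2 = 4 − 1 = 3 completes the 4 across.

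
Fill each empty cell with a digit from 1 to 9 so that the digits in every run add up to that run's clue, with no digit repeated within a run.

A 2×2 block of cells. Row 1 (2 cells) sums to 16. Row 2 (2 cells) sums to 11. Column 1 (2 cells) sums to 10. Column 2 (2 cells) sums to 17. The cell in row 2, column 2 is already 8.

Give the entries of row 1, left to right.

7 9

16 in 2 cells must be {7,9}; 17 in 2 cells must be {8,9}.
(1,2) = 17 − 8 = 9 completes the 17 down.
(2,1) = 11 − 8 = 3 completes the 11 across.
(1,1) = 16 − 9 = 7 completes the 16 across.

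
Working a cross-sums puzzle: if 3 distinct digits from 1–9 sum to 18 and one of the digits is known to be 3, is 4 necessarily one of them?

No

Counterexample: {3,6,9} sums to 18 under that restriction without using 4.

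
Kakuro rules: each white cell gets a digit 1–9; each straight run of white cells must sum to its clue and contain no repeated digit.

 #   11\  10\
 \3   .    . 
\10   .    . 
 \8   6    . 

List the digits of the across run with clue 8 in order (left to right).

3 in 2 cells must be {1,2}.
R3C2 = 8 − 6 = 2 completes the 8 across.
R1C2 = 1: the only remaining digit allowed by both the 3 across and the 10 down.
R2C2 = 10 − 3 = 7 completes the 10 down.
R1C1 = 3 − 1 = 2 completes the 3 across.
R2C1 = 10 − 7 = 3 completes the 10 across.

6, 2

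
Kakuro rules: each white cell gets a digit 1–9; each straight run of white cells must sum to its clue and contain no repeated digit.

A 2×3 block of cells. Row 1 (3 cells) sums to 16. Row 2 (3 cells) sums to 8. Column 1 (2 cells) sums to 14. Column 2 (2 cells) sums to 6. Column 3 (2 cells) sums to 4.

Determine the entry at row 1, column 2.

4 in 2 cells must be {1,3}.
The 8 across and the 14 down share only 5, so (2,1) = 5.
Given what's placed, (2,3) must be 1 to fit the 8 across and 4 down.
(1,1) = 14 − 5 = 9 completes the 14 down.
(1,3) = 4 − 1 = 3 completes the 4 down.
(2,2) = 8 − 6 = 2 completes the 8 across.
(1,2) = 16 − 12 = 4 completes the 16 across.

4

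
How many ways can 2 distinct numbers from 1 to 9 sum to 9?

4

2 distinct digits from 1–9 sum between 3 and 17.
Enumerating: {1,8}, {2,7}, {3,6}, {4,5}.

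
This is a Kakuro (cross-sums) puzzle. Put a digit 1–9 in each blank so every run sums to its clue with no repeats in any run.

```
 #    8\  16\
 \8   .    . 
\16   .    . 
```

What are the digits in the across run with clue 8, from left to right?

16 in 2 cells must be {7,9}.
The 8 across and the 16 down share only 7, so R1C2 = 7.
The 16 across and the 8 down share only 7, so R2C1 = 7.
R2C2 = 16 − 7 = 9 completes the 16 across.
R1C1 = 8 − 7 = 1 completes the 8 across.

1 7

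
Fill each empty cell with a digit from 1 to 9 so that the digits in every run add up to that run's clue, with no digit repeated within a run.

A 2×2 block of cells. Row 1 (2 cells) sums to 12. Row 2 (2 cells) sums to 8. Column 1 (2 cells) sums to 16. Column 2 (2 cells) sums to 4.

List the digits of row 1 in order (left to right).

16 in 2 cells must be {7,9}; 4 in 2 cells must be {1,3}.
The 12 across and the 4 down share only 3, so (1,2) = 3.
The 8 across and the 16 down share only 7, so (2,1) = 7.
(2,2) = 8 − 7 = 1 completes the 8 across.
(1,1) = 12 − 3 = 9 completes the 12 across.

9 3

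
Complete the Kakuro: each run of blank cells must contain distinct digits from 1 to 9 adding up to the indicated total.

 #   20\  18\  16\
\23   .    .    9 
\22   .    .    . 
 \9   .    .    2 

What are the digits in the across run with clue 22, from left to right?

9 8 5

23 in 3 cells must be {6,8,9}.
R2C3 = 16 − 11 = 5 completes the 16 down.
No cell is forced outright now. R2C1 can only be 8 or 9 (the digits allowed by both its 22 across and its 20 down). If R2C1 = 8: then R1C1 would have to be in {6,8} for the 23 across but in {3,5,7,9} for the 20 down — contradiction. So R2C1 = 9.
R2C2 = 22 − 14 = 8 completes the 22 across.
Given what's placed, R1C2 must be 6 to fit the 23 across and 18 down.
R3C2 = 18 − 14 = 4 completes the 18 down.
R1C1 = 23 − 15 = 8 completes the 23 across.
R3C1 = 9 − 6 = 3 completes the 9 across.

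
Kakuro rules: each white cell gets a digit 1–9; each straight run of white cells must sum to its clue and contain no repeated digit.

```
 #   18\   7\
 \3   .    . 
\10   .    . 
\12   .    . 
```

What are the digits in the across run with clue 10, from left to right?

9 1

3 in 2 cells must be {1,2}; 7 in 3 cells must be {1,2,4}.
The 12 across and the 7 down share only 4, so R3C2 = 4.
R3C1 = 12 − 4 = 8 completes the 12 across.
Given what's placed, R1C1 must be 1 to fit the 3 across and 18 down.
R1C2 = 3 − 1 = 2 completes the 3 across.
R2C1 = 18 − 9 = 9 completes the 18 down.
R2C2 = 10 − 9 = 1 completes the 10 across.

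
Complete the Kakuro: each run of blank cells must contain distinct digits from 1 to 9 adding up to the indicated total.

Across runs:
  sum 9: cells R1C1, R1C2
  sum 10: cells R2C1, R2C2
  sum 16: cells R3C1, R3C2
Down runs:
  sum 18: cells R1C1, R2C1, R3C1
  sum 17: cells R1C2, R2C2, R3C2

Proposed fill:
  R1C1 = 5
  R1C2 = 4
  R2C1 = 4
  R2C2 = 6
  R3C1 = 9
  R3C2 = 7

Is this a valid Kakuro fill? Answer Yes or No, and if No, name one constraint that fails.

Across: 5+4=9; 4+6=10; 9+7=16. Down: 5+4+9=18; 4+6+7=17. No digit repeats within any run.

Yes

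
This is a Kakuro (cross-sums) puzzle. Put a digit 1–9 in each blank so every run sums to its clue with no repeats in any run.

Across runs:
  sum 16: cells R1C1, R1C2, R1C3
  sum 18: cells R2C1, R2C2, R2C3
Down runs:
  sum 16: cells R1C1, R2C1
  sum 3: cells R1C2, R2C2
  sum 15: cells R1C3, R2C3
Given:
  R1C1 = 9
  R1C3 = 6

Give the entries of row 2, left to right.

7, 2, 9

16 in 2 cells must be {7,9}; 3 in 2 cells must be {1,2}.
R1C2 = 16 − 15 = 1 completes the 16 across.
R2C1 = 16 − 9 = 7 completes the 16 down.
R2C2 = 3 − 1 = 2 completes the 3 down.
R2C3 = 18 − 9 = 9 completes the 18 across.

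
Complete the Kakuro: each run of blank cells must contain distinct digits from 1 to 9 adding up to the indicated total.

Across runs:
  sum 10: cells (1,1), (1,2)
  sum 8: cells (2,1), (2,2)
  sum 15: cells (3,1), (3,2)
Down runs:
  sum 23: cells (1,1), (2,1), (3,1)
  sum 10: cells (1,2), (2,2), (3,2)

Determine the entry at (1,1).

9

23 in 3 cells must be {6,8,9}.
The 8 across and the 23 down share only 6, so (2,1) = 6.
(2,2) = 8 − 6 = 2 completes the 8 across.
Given what's placed, (3,2) must be 7 to fit the 15 across and 10 down.
(1,2) = 10 − 9 = 1 completes the 10 down.
(3,1) = 15 − 7 = 8 completes the 15 across.
(1,1) = 10 − 1 = 9 completes the 10 across.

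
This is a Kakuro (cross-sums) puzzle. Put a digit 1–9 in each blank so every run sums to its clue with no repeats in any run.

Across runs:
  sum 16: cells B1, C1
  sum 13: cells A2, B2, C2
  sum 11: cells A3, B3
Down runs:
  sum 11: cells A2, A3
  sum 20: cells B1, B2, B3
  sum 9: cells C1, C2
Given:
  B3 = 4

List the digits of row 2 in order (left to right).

4, 7, 2

16 in 2 cells must be {7,9}.
Intersecting the 16 across with the 9 down forces C1 = 7.
C2 = 9 − 7 = 2 completes the 9 down.
A3 = 11 − 4 = 7 completes the 11 across.
B1 = 16 − 7 = 9 completes the 16 across.
A2 = 11 − 7 = 4 completes the 11 down.
B2 = 13 − 6 = 7 completes the 13 across.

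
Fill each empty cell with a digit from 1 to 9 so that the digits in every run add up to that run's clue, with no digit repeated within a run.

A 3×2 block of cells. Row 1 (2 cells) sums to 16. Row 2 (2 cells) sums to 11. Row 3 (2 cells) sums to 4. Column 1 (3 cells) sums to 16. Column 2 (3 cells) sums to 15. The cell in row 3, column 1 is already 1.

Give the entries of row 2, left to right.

6 5

16 in 2 cells must be {7,9}; 4 in 2 cells must be {1,3}.
(3,2) = 4 − 1 = 3 completes the 4 across.
Given what's placed, (1,2) must be 7 to fit the 16 across and 15 down.
(2,2) = 15 − 10 = 5 completes the 15 down.
(1,1) = 16 − 7 = 9 completes the 16 across.
(2,1) = 11 − 5 = 6 completes the 11 across.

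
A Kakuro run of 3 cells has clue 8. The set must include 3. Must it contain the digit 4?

Yes

The only way to make 8 from 3 distinct digits under that restriction is {1,3,4}, which contains 4.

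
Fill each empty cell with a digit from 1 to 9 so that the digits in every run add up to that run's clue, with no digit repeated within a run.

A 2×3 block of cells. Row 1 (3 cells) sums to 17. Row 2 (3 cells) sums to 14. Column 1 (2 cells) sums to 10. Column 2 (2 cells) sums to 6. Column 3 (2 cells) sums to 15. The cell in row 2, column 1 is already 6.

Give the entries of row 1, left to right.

4 5 8

(1,1) = 10 − 6 = 4 completes the 10 down.
Given what's placed, (1,2) must be 5 to fit the 17 across and 6 down.
(1,3) = 17 − 9 = 8 completes the 17 across.
(2,2) = 6 − 5 = 1 completes the 6 down.
(2,3) = 14 − 7 = 7 completes the 14 across.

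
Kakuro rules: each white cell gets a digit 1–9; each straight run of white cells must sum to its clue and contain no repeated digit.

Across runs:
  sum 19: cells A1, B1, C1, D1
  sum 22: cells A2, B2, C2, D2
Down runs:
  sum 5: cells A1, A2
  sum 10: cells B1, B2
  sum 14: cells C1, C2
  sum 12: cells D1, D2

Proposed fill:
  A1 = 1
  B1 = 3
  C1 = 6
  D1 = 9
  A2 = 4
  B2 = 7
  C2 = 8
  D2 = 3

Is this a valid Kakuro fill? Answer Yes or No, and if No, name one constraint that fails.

Yes

Across: 1+3+6+9=19; 4+7+8+3=22. Down: 1+4=5; 3+7=10; 6+8=14; 9+3=12. No digit repeats within any run.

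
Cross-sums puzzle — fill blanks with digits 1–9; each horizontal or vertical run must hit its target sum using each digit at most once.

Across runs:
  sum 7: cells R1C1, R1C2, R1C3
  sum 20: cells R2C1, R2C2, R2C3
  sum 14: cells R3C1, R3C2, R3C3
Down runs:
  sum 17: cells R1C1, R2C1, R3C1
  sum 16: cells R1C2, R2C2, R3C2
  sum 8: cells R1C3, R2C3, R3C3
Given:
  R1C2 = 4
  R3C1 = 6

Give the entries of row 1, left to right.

2, 4, 1

7 in 3 cells must be {1,2,4}.
Given what's placed, R1C1 must be 2 to fit the 7 across and 17 down.
R1C3 = 7 − 6 = 1 completes the 7 across.
R2C1 = 17 − 8 = 9 completes the 17 down.
No cell is forced outright now. R3C3 can only be 3 or 5 (the digits allowed by both its 14 across and its 8 down). If R3C3 = 5: then R2C3 would have to be in {3,4,5,6,7,8} for the 20 across but in {2} for the 8 down — contradiction. So R3C3 = 3.
R2C3 = 8 − 4 = 4 completes the 8 down.
R3C2 = 14 − 9 = 5 completes the 14 across.
R2C2 = 20 − 13 = 7 completes the 20 across.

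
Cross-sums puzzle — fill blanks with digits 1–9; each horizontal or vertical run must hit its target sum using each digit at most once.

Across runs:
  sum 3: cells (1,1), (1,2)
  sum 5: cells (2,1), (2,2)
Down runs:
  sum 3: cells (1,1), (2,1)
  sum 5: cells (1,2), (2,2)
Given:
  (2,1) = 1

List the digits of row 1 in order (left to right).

3 in 2 cells must be {1,2}.
(1,1) = 3 − 1 = 2 completes the 3 down.
(1,2) = 3 − 2 = 1 completes the 3 across.
(2,2) = 5 − 1 = 4 completes the 5 across.

2 1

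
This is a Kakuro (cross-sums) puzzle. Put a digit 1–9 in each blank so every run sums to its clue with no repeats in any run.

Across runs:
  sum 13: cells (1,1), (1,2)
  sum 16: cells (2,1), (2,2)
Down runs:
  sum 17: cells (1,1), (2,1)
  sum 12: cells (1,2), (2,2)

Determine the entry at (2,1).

16 in 2 cells must be {7,9}; 17 in 2 cells must be {8,9}.
The 16 across and the 17 down share only 9, so (2,1) = 9.
(2,2) = 16 − 9 = 7 completes the 16 across.
(1,1) = 17 − 9 = 8 completes the 17 down.
(1,2) = 13 − 8 = 5 completes the 13 across.

9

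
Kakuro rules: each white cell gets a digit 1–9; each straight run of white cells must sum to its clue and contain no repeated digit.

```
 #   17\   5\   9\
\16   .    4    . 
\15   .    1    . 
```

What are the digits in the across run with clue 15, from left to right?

17 in 2 cells must be {8,9}.
R1C1 = 9: the only remaining digit allowed by both the 16 across and the 17 down.
R1C3 = 16 − 13 = 3 completes the 16 across.
R2C1 = 17 − 9 = 8 completes the 17 down.
R2C3 = 15 − 9 = 6 completes the 15 across.

8 1 6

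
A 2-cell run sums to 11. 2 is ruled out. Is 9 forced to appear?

Counterexample: {3,8} sums to 11 under that restriction without using 9.

No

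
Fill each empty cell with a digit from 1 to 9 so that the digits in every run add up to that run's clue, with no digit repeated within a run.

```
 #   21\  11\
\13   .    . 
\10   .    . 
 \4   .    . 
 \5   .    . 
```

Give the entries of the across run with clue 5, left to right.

3 2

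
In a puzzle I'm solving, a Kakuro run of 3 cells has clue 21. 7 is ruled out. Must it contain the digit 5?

The only way to make 21 from 3 distinct digits under that restriction is {4,8,9}, which does not contain 5.

No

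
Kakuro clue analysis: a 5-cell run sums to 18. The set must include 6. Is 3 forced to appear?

No

The only way to make 18 from 5 distinct digits under that restriction is {1,2,4,5,6}, which does not contain 3.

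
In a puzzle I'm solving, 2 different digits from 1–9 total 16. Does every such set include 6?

No

The only way to make 16 from 2 distinct digits is {7,9}, which does not contain 6.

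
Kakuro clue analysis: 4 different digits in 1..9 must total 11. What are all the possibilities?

{1,2,3,5}

4 distinct digits from 1–9 sum between 10 and 30.
Only one set works: {1,2,3,5}.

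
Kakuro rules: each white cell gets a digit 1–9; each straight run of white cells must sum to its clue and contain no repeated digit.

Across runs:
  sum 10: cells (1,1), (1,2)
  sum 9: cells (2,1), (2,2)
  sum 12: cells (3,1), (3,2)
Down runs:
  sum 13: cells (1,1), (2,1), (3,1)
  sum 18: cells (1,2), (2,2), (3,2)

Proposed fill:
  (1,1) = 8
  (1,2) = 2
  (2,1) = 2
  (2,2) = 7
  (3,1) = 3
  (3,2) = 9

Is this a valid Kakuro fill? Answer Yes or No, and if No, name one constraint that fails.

Yes

Across: 8+2=10; 2+7=9; 3+9=12. Down: 8+2+3=13; 2+7+9=18. No digit repeats within any run.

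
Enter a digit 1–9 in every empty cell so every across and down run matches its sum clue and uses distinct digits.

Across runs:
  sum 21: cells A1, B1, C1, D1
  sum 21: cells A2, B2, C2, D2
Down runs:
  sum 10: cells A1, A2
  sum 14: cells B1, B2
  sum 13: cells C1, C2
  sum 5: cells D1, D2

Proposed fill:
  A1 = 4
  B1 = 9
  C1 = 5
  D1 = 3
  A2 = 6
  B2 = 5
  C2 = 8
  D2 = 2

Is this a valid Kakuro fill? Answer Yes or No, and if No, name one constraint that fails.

Yes

Across: 4+9+5+3=21; 6+5+8+2=21. Down: 4+6=10; 9+5=14; 5+8=13; 3+2=5. No digit repeats within any run.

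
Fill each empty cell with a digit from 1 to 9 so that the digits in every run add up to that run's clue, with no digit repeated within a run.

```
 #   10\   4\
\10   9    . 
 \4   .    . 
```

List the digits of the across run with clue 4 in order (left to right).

1 3

4 in 2 cells must be {1,3}.
R1C2 = 10 − 9 = 1 completes the 10 across.
R2C1 = 10 − 9 = 1 completes the 10 down.
R2C2 = 4 − 1 = 3 completes the 4 across.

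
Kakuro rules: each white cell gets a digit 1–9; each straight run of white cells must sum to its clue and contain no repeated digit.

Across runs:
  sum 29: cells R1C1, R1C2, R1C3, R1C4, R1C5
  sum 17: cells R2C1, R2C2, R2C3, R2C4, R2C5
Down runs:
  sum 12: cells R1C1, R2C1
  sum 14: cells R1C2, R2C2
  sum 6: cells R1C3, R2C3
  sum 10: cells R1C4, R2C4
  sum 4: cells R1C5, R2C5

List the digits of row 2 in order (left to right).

5, 6, 2, 1, 3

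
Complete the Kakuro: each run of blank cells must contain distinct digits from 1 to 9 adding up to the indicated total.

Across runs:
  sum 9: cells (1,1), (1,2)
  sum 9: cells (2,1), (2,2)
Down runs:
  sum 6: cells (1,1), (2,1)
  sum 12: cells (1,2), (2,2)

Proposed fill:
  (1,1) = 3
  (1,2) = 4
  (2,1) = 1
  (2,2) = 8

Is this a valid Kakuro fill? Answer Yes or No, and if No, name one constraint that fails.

No — the across run (1,1)–(1,2) sums to 7, not 9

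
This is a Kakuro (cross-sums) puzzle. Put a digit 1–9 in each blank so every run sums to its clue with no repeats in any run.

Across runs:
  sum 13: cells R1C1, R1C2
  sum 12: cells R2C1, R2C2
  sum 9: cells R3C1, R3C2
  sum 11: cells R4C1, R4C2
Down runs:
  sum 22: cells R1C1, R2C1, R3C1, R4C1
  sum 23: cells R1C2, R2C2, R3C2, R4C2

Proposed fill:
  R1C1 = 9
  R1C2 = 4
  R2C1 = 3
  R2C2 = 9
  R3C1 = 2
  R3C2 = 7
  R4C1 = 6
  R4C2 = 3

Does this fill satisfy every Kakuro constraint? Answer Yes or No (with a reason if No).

No — the across run R4C1–R4C2 sums to 9, not 11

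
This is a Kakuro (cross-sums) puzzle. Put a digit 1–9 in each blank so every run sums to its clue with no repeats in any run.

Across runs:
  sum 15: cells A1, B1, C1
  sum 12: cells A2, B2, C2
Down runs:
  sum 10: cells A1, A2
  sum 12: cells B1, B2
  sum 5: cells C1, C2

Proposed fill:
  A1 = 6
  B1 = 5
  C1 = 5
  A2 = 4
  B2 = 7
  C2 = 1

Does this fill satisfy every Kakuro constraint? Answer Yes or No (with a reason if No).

No — the down run C1–C2 sums to 6, not 5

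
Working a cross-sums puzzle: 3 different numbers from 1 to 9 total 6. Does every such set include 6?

The only way to make 6 from 3 distinct digits is {1,2,3}, which does not contain 6.

No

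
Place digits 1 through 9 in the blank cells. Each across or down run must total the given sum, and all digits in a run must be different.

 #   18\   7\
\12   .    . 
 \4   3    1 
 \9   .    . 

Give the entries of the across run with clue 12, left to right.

8 4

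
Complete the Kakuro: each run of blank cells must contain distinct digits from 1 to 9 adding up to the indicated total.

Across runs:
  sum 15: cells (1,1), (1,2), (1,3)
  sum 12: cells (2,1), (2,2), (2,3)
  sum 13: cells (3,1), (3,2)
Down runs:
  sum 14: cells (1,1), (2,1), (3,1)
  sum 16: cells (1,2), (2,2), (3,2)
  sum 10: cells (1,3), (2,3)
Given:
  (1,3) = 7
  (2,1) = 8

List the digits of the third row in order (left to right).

(2,3) = 10 − 7 = 3 completes the 10 down.
(2,2) = 12 − 11 = 1 completes the 12 across.
Given what's placed, (1,2) must be 6 to fit the 15 across and 16 down.
(3,2) = 16 − 7 = 9 completes the 16 down.
(1,1) = 15 − 13 = 2 completes the 15 across.
(3,1) = 13 − 9 = 4 completes the 13 across.

4 9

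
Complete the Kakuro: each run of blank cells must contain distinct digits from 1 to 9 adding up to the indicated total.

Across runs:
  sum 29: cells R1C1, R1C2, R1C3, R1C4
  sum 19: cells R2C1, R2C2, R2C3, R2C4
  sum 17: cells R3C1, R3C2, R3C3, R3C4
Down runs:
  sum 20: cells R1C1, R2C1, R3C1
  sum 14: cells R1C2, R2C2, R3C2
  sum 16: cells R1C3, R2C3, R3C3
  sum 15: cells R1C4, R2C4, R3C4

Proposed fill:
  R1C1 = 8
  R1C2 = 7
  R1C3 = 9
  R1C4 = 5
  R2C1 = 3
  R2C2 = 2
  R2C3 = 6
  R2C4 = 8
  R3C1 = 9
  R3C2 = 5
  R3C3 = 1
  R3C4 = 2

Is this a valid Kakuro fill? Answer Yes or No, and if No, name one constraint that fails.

Across: 8+7+9+5=29; 3+2+6+8=19; 9+5+1+2=17. Down: 8+3+9=20; 7+2+5=14; 9+6+1=16; 5+8+2=15. No digit repeats within any run.

Yes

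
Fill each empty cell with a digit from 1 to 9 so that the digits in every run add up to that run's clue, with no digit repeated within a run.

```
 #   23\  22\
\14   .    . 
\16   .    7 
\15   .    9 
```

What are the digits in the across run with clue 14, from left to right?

16 in 2 cells must be {7,9}; 23 in 3 cells must be {6,8,9}.
R1C2 = 22 − 16 = 6 completes the 22 down.
R2C1 = 16 − 7 = 9 completes the 16 across.
R3C1 = 15 − 9 = 6 completes the 15 across.
R1C1 = 14 − 6 = 8 completes the 14 across.

8, 6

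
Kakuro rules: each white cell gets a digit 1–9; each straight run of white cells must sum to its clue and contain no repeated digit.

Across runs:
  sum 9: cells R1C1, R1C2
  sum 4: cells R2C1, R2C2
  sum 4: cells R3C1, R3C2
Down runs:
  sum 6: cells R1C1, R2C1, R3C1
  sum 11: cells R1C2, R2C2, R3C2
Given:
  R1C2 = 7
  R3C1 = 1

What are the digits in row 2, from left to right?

4 in 2 cells must be {1,3}; 6 in 3 cells must be {1,2,3}.
R1C1 = 9 − 7 = 2 completes the 9 across.
R2C1 = 6 − 3 = 3 completes the 6 down.
R2C2 = 4 − 3 = 1 completes the 4 across.
R3C2 = 4 − 1 = 3 completes the 4 across.

3, 1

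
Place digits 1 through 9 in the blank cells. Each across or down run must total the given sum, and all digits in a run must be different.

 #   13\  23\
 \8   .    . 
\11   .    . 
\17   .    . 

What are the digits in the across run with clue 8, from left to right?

2 6

17 in 2 cells must be {8,9}; 23 in 3 cells must be {6,8,9}.
The 8 across and the 23 down share only 6, so R1C2 = 6.
R1C1 = 8 − 6 = 2 completes the 8 across.
Given what's placed, R3C1 must be 8 to fit the 17 across and 13 down.
R3C2 = 17 − 8 = 9 completes the 17 across.
R2C1 = 13 − 10 = 3 completes the 13 down.
R2C2 = 11 − 3 = 8 completes the 11 across.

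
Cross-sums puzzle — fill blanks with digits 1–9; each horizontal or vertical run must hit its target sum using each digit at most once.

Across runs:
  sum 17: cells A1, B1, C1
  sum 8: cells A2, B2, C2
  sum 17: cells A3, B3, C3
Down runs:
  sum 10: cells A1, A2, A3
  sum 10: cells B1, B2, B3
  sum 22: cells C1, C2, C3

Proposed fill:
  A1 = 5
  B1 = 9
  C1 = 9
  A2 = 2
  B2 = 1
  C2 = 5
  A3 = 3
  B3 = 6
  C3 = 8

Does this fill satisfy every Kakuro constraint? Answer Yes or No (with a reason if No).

No — the across run A1–C1 sums to 23, not 17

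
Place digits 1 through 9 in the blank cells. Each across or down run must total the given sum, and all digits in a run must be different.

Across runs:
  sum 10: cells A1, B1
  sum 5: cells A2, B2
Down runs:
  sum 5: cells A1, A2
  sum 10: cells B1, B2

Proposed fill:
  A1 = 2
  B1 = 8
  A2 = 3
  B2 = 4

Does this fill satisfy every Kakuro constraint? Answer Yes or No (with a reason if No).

No — the across run A2–B2 sums to 7, not 5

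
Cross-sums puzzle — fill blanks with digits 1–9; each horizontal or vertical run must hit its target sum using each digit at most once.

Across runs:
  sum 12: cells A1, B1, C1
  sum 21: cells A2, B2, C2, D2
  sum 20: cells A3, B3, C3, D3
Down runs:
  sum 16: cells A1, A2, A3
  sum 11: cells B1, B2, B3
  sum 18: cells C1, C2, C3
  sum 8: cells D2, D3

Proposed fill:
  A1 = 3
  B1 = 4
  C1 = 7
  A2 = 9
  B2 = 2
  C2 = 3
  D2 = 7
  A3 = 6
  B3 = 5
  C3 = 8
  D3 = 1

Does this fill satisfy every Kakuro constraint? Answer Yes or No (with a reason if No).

No — the down run A1–A3 sums to 18, not 16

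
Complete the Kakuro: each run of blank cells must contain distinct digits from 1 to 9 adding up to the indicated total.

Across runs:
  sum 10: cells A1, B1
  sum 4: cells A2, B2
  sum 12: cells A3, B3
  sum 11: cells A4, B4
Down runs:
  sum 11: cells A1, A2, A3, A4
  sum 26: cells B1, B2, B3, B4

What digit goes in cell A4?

4 in 2 cells must be {1,3}; 11 in 4 cells must be {1,2,3,5}.
Only 3 fits B2 under both its across sum 4 and down sum 26.
A2 = 4 − 3 = 1 completes the 4 across.
Nothing is forced directly, so branch on A1, whose candidates are 2 or 3. If A1 = 3: then B1 would have to be in {7} for the 10 across but in {6,8,9} for the 26 down — contradiction. So A1 = 2.
B1 = 10 − 2 = 8 completes the 10 across.
B3 = 9: the only remaining digit allowed by both the 12 across and the 26 down.
B4 = 26 − 20 = 6 completes the 26 down.
A3 = 12 − 9 = 3 completes the 12 across.
A4 = 11 − 6 = 5 completes the 11 across.

5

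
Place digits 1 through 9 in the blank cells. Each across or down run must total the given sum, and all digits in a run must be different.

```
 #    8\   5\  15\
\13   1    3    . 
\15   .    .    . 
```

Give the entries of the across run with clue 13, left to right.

R1C3 = 13 − 4 = 9 completes the 13 across.
R2C1 = 8 − 1 = 7 completes the 8 down.
R2C2 = 5 − 3 = 2 completes the 5 down.
R2C3 = 15 − 9 = 6 completes the 15 across.

1 3 9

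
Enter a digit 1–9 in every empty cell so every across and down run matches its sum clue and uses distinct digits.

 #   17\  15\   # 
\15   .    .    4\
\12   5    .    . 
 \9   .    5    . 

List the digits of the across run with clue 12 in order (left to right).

5 4 3

4 in 2 cells must be {1,3}.
Given what's placed, R3C1 must be 3 to fit the 9 across and 17 down.
R3C3 = 9 − 8 = 1 completes the 9 across.
R1C1 = 17 − 8 = 9 completes the 17 down.
R1C2 = 15 − 9 = 6 completes the 15 across.
R2C2 = 15 − 11 = 4 completes the 15 down.
R2C3 = 12 − 9 = 3 completes the 12 across.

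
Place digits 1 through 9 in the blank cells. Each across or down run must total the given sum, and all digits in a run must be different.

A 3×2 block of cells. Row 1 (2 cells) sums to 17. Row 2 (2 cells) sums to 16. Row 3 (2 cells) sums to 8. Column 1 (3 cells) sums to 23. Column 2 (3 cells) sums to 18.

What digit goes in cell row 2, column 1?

17 in 2 cells must be {8,9}; 16 in 2 cells must be {7,9}; 23 in 3 cells must be {6,8,9}.
The 16 across and the 23 down share only 9, so (2,1) = 9.
(2,2) = 16 − 9 = 7 completes the 16 across.
Given what's placed, (3,1) must be 6 to fit the 8 across and 23 down.
(3,2) = 8 − 6 = 2 completes the 8 across.
(1,1) = 23 − 15 = 8 completes the 23 down.
(1,2) = 17 − 8 = 9 completes the 17 across.

9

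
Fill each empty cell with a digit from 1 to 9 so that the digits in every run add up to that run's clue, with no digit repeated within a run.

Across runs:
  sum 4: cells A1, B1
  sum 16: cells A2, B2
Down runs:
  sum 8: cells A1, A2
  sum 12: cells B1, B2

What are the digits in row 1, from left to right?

1 3

4 in 2 cells must be {1,3}; 16 in 2 cells must be {7,9}.
The 4 across and the 12 down share only 3, so B1 = 3.
The 16 across and the 8 down share only 7, so A2 = 7.
B2 = 16 − 7 = 9 completes the 16 across.
A1 = 4 − 3 = 1 completes the 4 across.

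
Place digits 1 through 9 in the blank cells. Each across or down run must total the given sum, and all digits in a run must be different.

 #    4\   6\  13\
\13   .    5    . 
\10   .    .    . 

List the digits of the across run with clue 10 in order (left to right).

3 1 6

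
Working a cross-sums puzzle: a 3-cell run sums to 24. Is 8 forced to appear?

The only way to make 24 from 3 distinct digits is {7,8,9}, which contains 8.

Yes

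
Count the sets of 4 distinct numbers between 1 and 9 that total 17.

4 distinct digits from 1–9 sum between 10 and 30.

9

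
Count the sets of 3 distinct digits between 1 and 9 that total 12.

7

3 distinct digits from 1–9 sum between 6 and 24.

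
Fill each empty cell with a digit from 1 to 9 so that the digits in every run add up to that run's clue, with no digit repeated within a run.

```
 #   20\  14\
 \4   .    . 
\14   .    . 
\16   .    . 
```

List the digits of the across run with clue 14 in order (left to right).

8, 6

4 in 2 cells must be {1,3}; 16 in 2 cells must be {7,9}.
The 4 across and the 20 down share only 3, so R1C1 = 3.
R1C2 = 4 − 3 = 1 completes the 4 across.
Given what's placed, R3C1 must be 9 to fit the 16 across and 20 down.
R3C2 = 16 − 9 = 7 completes the 16 across.
R2C1 = 20 − 12 = 8 completes the 20 down.
R2C2 = 14 − 8 = 6 completes the 14 across.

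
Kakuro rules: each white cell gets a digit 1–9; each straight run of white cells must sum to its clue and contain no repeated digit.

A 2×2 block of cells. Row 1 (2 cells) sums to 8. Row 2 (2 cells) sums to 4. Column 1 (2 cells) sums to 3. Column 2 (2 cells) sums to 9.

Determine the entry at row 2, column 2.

3

4 in 2 cells must be {1,3}; 3 in 2 cells must be {1,2}.
The 4 across and the 3 down share only 1, so (2,1) = 1.
(2,2) = 4 − 1 = 3 completes the 4 across.
(1,1) = 3 − 1 = 2 completes the 3 down.
(1,2) = 8 − 2 = 6 completes the 8 across.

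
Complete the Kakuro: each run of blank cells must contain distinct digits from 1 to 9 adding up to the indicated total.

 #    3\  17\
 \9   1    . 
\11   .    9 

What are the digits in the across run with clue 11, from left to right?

2 9

3 in 2 cells must be {1,2}; 17 in 2 cells must be {8,9}.
R1C2 = 9 − 1 = 8 completes the 9 across.
R2C1 = 11 − 9 = 2 completes the 11 across.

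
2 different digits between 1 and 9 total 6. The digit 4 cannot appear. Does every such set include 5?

Yes

The only way to make 6 from 2 distinct digits under that restriction is {1,5}, which contains 5.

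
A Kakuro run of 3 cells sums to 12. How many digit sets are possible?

3 distinct digits from 1–9 sum between 6 and 24.

7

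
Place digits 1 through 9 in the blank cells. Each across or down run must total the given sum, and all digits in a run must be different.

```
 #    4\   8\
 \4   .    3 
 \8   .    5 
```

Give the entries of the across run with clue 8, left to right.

4 in 2 cells must be {1,3}.
R1C1 = 4 − 3 = 1 completes the 4 across.
R2C1 = 8 − 5 = 3 completes the 8 across.

3, 5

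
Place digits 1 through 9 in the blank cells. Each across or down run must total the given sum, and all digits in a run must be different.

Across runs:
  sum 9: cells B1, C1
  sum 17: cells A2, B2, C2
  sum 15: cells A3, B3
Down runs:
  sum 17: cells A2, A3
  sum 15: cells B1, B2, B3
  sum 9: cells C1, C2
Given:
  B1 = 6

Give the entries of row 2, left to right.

17 in 2 cells must be {8,9}.
C1 = 9 − 6 = 3 completes the 9 across.
C2 = 9 − 3 = 6 completes the 9 down.
No cell is forced outright now. A2 can only be 8 or 9 (the digits allowed by both its 17 across and its 17 down). If A2 = 8: then B2 would have to be in {3} for the 17 across but in {1,2,4,5,7,8} for the 15 down — contradiction. So A2 = 9.
B2 = 17 − 15 = 2 completes the 17 across.
A3 = 17 − 9 = 8 completes the 17 down.
B3 = 15 − 8 = 7 completes the 15 across.

9 2 6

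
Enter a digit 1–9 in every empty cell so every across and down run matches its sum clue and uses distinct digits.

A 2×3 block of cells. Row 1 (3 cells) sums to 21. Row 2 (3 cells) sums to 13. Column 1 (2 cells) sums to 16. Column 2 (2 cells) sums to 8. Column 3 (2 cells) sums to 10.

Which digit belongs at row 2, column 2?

3

16 in 2 cells must be {7,9}.
Nothing is forced directly, so branch on (1,2), whose candidates are 5 or 6 or 7. If (1,2) = 6: that forces (1,1) = 7, (1,3) = 8, (2,1) = 9, after which (2,2) would have to be in {1,3} for the 13 across but in {2} for the 8 down — contradiction. If (1,2) = 7: that forces (1,1) = 9, after which (1,3) would have to be in {5} for the 21 across but in {1,2,3,4,6,7,8,9} for the 10 down — contradiction. So (1,2) = 5.
(2,2) = 8 − 5 = 3 completes the 8 down.
Given what's placed, (2,1) must be 9 to fit the 13 across and 16 down.
(2,3) = 13 − 12 = 1 completes the 13 across.
(1,1) = 16 − 9 = 7 completes the 16 down.
(1,3) = 21 − 12 = 9 completes the 21 across.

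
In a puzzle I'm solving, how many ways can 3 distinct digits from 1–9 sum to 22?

3 distinct digits from 1–9 sum between 6 and 24.
Enumerating: {5,8,9}, {6,7,9}.

2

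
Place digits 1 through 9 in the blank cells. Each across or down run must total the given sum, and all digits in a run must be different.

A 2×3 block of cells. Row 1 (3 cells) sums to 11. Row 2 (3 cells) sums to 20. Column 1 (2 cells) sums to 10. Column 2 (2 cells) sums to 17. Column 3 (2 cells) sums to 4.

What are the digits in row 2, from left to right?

17 in 2 cells must be {8,9}; 4 in 2 cells must be {1,3}.
The 11 across and the 17 down share only 8, so (1,2) = 8.
Given what's placed, (1,3) must be 1 to fit the 11 across and 4 down.
(2,2) = 17 − 8 = 9 completes the 17 down.
(2,3) = 4 − 1 = 3 completes the 4 down.
(1,1) = 11 − 9 = 2 completes the 11 across.
(2,1) = 20 − 12 = 8 completes the 20 across.

8 9 3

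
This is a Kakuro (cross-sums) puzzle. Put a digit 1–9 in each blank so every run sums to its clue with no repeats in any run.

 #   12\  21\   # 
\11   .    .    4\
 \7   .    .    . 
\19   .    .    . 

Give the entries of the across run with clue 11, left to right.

3 8

7 in 3 cells must be {1,2,4}; 4 in 2 cells must be {1,3}.
Only 4 fits R2C2 under both its across sum 7 and down sum 21.
Given what's placed, R2C3 must be 1 to fit the 7 across and 4 down.
R3C3 = 4 − 1 = 3 completes the 4 down.
R2C1 = 7 − 5 = 2 completes the 7 across.
R3C2 = 9: the only remaining digit allowed by both the 19 across and the 21 down.
R1C2 = 21 − 13 = 8 completes the 21 down.
R3C1 = 19 − 12 = 7 completes the 19 across.
R1C1 = 11 − 8 = 3 completes the 11 across.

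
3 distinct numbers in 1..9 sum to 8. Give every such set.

3 distinct digits from 1–9 sum between 6 and 24.

{1,2,5}; {1,3,4}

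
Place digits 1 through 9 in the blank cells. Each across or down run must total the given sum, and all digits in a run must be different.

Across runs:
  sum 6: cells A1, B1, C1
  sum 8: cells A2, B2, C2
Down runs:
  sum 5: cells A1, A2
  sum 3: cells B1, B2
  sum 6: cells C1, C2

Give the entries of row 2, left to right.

2, 1, 5

6 in 3 cells must be {1,2,3}; 3 in 2 cells must be {1,2}.
Nothing is forced directly, so branch on B1, whose candidates are 1 or 2. If B1 = 1: that forces C1 = 2, B2 = 2, after which C2 would have to be in {1,5} for the 8 across but in {4} for the 6 down — contradiction. So B1 = 2.
Given what's placed, C1 must be 1 to fit the 6 across and 6 down.
B2 = 3 − 2 = 1 completes the 3 down.
C2 = 6 − 1 = 5 completes the 6 down.
A1 = 6 − 3 = 3 completes the 6 across.
A2 = 8 − 6 = 2 completes the 8 across.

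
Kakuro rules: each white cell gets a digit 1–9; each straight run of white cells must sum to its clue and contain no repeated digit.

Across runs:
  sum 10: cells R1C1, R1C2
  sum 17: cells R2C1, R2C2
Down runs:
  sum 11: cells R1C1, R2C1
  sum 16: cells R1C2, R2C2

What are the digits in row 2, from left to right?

17 in 2 cells must be {8,9}; 16 in 2 cells must be {7,9}.
The 17 across and the 16 down share only 9, so R2C2 = 9.
R1C2 = 16 − 9 = 7 completes the 16 down.
R2C1 = 17 − 9 = 8 completes the 17 across.
R1C1 = 10 − 7 = 3 completes the 10 across.

8 9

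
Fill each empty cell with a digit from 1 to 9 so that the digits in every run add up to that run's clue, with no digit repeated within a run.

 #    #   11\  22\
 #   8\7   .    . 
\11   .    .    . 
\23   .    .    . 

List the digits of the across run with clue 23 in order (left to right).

6 8 9

23 in 3 cells must be {6,8,9}.
Only 6 fits R3C1 under both its across sum 23 and down sum 8.
Given what's placed, R3C2 must be 8 to fit the 23 across and 11 down.
R3C3 = 23 − 14 = 9 completes the 23 across.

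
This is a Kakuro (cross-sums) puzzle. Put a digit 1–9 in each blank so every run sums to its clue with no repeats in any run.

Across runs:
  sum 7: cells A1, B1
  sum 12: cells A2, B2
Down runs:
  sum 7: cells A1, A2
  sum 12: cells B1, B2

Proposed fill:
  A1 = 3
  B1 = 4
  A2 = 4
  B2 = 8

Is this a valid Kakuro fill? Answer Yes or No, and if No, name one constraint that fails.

Across: 3+4=7; 4+8=12. Down: 3+4=7; 4+8=12. No digit repeats within any run.

Yes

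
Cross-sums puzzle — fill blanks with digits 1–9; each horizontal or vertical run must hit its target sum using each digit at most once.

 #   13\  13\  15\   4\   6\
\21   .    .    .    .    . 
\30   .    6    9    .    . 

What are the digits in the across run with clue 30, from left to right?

8 6 9 3 4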